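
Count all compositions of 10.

512

Each of the 9 gaps between 10 units is either a break or not: 2^9 = 512.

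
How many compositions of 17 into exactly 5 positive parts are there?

Equivalently, choose which 4 of the 16 gaps become plus signs: C(16,4) = 1820.

1820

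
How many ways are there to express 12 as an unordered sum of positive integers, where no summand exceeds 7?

There are too many to list fully; the first 12 (by largest part) are:
5 + 7
1 + 4 + 7
2 + 3 + 7
1 + 1 + 3 + 7
1 + 2 + 2 + 7
1 + 1 + 1 + 2 + 7
1 + 1 + 1 + 1 + 1 + 7
6 + 6
1 + 5 + 6
2 + 4 + 6
1 + 1 + 4 + 6
3 + 3 + 6
…and 53 more, for 65 total.

65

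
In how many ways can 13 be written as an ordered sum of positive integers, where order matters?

4096

The number of compositions of n is 2^(n−1); here 2^12 = 4096.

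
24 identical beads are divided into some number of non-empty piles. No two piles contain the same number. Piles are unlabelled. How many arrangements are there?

Counting exhaustively, 122 partitions satisfy the conditions.

122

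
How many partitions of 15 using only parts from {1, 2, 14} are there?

9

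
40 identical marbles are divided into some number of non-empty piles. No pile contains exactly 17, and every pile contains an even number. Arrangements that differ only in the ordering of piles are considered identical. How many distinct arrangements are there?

Enumerating by decreasing first part gives 627 partitions in all.

627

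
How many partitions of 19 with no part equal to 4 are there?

A full systematic count gives 314.

314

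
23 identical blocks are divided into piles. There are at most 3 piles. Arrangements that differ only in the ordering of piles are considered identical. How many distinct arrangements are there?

A partial list (first 12 by largest part):
23
1+22
2+21
1+1+21
3+20
1+2+20
4+19
1+3+19
2+2+19
5+18
1+4+18
2+3+18
…and 44 more, for 56 total.

56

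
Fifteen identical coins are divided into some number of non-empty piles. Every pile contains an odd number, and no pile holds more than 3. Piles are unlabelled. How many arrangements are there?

6

They are:
3,3,3,3,3
3,3,3,3,1,1,1
3,3,3,1,1,1,1,1,1
3,3,1,1,1,1,1,1,1,1,1
3,1,1,1,1,1,1,1,1,1,1,1,1
1,1,1,1,1,1,1,1,1,1,1,1,1,1,1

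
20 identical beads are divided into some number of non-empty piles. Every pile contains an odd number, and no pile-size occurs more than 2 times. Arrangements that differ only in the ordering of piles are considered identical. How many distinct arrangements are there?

18

The partitions of 20 that satisfy the conditions:
19 + 1
17 + 3
15 + 5
15 + 3 + 1 + 1
13 + 7
13 + 5 + 1 + 1
13 + 3 + 3 + 1
11 + 9
11 + 7 + 1 + 1
11 + 5 + 3 + 1
9 + 9 + 1 + 1
9 + 7 + 3 + 1
9 + 5 + 5 + 1
9 + 5 + 3 + 3
7 + 7 + 5 + 1
7 + 7 + 3 + 3
7 + 5 + 5 + 3
7 + 5 + 3 + 3 + 1 + 1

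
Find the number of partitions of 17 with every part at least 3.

25

The partitions of 17 that satisfy the conditions:
17
3,14
4,13
5,12
6,11
3,3,11
7,10
3,4,10
8,9
3,5,9
4,4,9
3,6,8
4,5,8
3,3,3,8
3,7,7
4,6,7
5,5,7
3,3,4,7
5,6,6
3,3,5,6
3,4,4,6
3,4,5,5
4,4,4,5
3,3,3,3,5
3,3,3,4,4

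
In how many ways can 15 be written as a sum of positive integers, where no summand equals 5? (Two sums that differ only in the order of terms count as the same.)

Counting exhaustively, 134 partitions satisfy the conditions.

134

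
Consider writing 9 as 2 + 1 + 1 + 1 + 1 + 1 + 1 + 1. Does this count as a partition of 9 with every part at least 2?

The parts sum to 9, and the condition 'every summand is at least 2' is violated.

No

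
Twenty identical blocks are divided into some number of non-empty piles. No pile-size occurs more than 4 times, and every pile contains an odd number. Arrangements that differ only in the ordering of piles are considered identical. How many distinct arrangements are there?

35

There are too many to list fully; the first 12 (by largest part) are:
19, 1
17, 3
17, 1, 1, 1
15, 5
15, 3, 1, 1
13, 7
13, 5, 1, 1
13, 3, 3, 1
13, 3, 1, 1, 1, 1
11, 9
11, 7, 1, 1
11, 5, 3, 1
…and 23 more, for 35 total.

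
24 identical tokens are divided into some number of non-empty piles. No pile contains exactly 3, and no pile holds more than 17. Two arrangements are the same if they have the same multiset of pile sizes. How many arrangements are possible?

760

Systematic enumeration (by largest part, then next-largest, …) yields 760.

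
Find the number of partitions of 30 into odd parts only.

296

A full systematic count gives 296.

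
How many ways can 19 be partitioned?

490

Direct enumeration gives 490 partitions.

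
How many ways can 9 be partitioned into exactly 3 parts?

7

They are:
7+1+1
6+2+1
5+3+1
5+2+2
4+4+1
4+3+2
3+3+3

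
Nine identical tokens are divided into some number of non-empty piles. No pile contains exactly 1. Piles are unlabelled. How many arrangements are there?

8

They are:
9
7,2
6,3
5,4
5,2,2
4,3,2
3,3,3
3,2,2,2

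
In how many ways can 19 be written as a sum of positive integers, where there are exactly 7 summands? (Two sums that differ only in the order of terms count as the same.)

65

There are too many to list fully; the first 12 (by largest part) are:
13,1,1,1,1,1,1
12,2,1,1,1,1,1
11,3,1,1,1,1,1
11,2,2,1,1,1,1
10,4,1,1,1,1,1
10,3,2,1,1,1,1
10,2,2,2,1,1,1
9,5,1,1,1,1,1
9,4,2,1,1,1,1
9,3,3,1,1,1,1
9,3,2,2,1,1,1
9,2,2,2,2,1,1
…and 53 more, for 65 total.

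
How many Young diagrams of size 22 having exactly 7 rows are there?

131

Systematic enumeration (by largest part, then next-largest, …) yields 131.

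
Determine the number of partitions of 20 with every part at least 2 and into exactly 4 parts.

There are too many to list fully; the first 12 (by largest part) are:
14 + 2 + 2 + 2
13 + 3 + 2 + 2
12 + 4 + 2 + 2
12 + 3 + 3 + 2
11 + 5 + 2 + 2
11 + 4 + 3 + 2
11 + 3 + 3 + 3
10 + 6 + 2 + 2
10 + 5 + 3 + 2
10 + 4 + 4 + 2
10 + 4 + 3 + 3
9 + 7 + 2 + 2
…and 22 more, for 34 total.

34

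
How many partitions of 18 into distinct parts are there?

There are too many to list fully; the first 12 (by largest part) are:
18
17, 1
16, 2
15, 3
15, 2, 1
14, 4
14, 3, 1
13, 5
13, 4, 1
13, 3, 2
12, 6
12, 5, 1
…and 34 more, for 46 total.

46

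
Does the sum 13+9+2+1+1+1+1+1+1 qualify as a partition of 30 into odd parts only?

The parts sum to 30, and the condition 'every summand is odd' is violated.

No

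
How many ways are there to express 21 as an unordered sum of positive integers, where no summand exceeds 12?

725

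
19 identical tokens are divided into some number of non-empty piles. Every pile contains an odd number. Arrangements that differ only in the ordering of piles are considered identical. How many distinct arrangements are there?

54

There are too many to list fully; the first 12 (by largest part) are:
19
1, 1, 17
1, 3, 15
1, 1, 1, 1, 15
1, 5, 13
3, 3, 13
1, 1, 1, 3, 13
1, 1, 1, 1, 1, 1, 13
1, 7, 11
3, 5, 11
1, 1, 1, 5, 11
1, 1, 3, 3, 11
…and 42 more, for 54 total.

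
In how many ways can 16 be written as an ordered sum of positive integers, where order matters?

32768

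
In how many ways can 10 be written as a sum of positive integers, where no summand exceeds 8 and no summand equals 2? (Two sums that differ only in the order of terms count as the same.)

18

Listing the qualifying partitions of 10:
8+1+1
7+3
7+1+1+1
6+4
6+3+1
6+1+1+1+1
5+5
5+4+1
5+3+1+1
5+1+1+1+1+1
4+4+1+1
4+3+3
4+3+1+1+1
4+1+1+1+1+1+1
3+3+3+1
3+3+1+1+1+1
3+1+1+1+1+1+1+1
1+1+1+1+1+1+1+1+1+1
Counting gives 18.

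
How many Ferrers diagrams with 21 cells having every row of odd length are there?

Counting exhaustively, 76 partitions satisfy the conditions.

76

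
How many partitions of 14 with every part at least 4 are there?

7

Enumerating:
14
10+4
9+5
8+6
7+7
6+4+4
5+5+4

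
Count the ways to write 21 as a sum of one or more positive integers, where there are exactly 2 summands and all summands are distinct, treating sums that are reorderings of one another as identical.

10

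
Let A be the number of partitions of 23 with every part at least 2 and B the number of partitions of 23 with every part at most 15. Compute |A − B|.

957

Partitions of 23 with every part at least 2: 253.
Partitions of 23 with every part at most 15: 1210.
|253 − 1210| = 957.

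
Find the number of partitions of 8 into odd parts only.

The partitions of 8 that satisfy the conditions:
7, 1
5, 3
5, 1, 1, 1
3, 3, 1, 1
3, 1, 1, 1, 1, 1
1, 1, 1, 1, 1, 1, 1, 1
That's 6 in total.

6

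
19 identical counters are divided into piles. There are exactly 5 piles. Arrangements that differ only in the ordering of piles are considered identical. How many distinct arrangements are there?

70

A partial list (first 12 by largest part):
15,1,1,1,1
14,2,1,1,1
13,3,1,1,1
13,2,2,1,1
12,4,1,1,1
12,3,2,1,1
12,2,2,2,1
11,5,1,1,1
11,4,2,1,1
11,3,3,1,1
11,3,2,2,1
11,2,2,2,2
…and 58 more, for 70 total.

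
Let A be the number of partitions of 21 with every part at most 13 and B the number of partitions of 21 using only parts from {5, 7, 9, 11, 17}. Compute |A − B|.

Partitions of 21 with every part at most 13: 747.
Partitions of 21 using only parts from {5, 7, 9, 11, 17}: 3.
|747 − 3| = 744.

744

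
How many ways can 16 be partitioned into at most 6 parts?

A full systematic count gives 136.

136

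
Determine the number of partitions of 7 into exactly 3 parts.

4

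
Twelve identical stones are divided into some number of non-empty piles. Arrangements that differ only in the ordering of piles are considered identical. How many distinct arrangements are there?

77

A full systematic count gives 77.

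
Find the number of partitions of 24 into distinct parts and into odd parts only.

11

They are:
23,1
21,3
19,5
17,7
15,9
15,5,3,1
13,11
13,7,3,1
11,9,3,1
11,7,5,1
9,7,5,3
That's 11 in total.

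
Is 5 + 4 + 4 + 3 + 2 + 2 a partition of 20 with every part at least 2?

Yes

The parts sum to 20, and the condition 'every summand is at least 2' holds.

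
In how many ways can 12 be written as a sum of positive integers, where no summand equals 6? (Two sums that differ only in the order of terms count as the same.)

A partial list (first 12 by largest part):
12
11, 1
10, 2
10, 1, 1
9, 3
9, 2, 1
9, 1, 1, 1
8, 4
8, 3, 1
8, 2, 2
8, 2, 1, 1
8, 1, 1, 1, 1
…and 54 more, for 66 total.

66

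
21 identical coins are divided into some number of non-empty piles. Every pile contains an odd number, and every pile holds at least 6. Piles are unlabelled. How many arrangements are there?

The partitions of 21 that satisfy the conditions:
21
7, 7, 7
Counting gives 2.

2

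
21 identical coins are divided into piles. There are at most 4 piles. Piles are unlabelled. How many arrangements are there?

120

A full systematic count gives 120.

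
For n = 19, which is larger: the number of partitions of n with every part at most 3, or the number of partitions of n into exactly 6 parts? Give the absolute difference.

31

Partitions of 19 with every part at most 3: 40.
Partitions of 19 into exactly 6 parts: 71.
|40 − 71| = 31.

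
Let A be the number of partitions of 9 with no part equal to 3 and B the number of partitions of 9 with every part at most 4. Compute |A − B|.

Partitions of 9 with no part equal to 3: 19.
Partitions of 9 with every part at most 4: 18.
|19 − 18| = 1.

1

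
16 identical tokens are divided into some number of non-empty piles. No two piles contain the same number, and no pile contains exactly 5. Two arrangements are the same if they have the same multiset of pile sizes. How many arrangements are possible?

Enumerating:
16
1+15
2+14
3+13
1+2+13
4+12
1+3+12
1+4+11
2+3+11
6+10
2+4+10
1+2+3+10
7+9
1+6+9
3+4+9
1+2+4+9
1+7+8
2+6+8
1+3+4+8
3+6+7
1+2+6+7
2+3+4+7
1+2+3+4+6
That's 23 in total.

23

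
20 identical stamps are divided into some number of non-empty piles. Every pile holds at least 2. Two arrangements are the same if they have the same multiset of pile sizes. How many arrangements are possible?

137

Systematic enumeration (by largest part, then next-largest, …) yields 137.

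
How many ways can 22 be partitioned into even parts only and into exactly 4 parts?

Enumerating:
2,2,2,16
2,2,4,14
2,2,6,12
2,4,4,12
2,2,8,10
2,4,6,10
4,4,4,10
2,4,8,8
2,6,6,8
4,4,6,8
4,6,6,6
Counting gives 11.

11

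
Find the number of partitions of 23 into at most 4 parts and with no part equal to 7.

Direct enumeration gives 120 partitions.

120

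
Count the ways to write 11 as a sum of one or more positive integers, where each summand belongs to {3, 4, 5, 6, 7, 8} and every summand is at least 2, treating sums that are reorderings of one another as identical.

They are:
8 + 3
7 + 4
6 + 5
5 + 3 + 3
4 + 4 + 3

5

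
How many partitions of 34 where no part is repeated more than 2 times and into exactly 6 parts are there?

616

Systematic enumeration (by largest part, then next-largest, …) yields 616.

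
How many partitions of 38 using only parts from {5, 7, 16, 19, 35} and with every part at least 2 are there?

4

The partitions of 38 that satisfy the conditions:
19, 19
5, 7, 7, 19
5, 5, 5, 7, 16
5, 5, 7, 7, 7, 7
Counting gives 4.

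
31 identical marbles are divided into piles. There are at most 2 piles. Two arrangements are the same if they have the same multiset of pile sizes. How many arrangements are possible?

They are:
31
30,1
29,2
28,3
27,4
26,5
25,6
24,7
23,8
22,9
21,10
20,11
19,12
18,13
17,14
16,15

16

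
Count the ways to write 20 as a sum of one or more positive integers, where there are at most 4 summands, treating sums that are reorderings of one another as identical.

108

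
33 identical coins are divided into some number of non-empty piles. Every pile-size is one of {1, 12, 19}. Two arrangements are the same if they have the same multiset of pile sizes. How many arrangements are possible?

5

They are:
1, 1, 12, 19
1, 1, 1, 1, 1, 1, 1, 1, 1, 1, 1, 1, 1, 1, 19
1, 1, 1, 1, 1, 1, 1, 1, 1, 12, 12
1, 1, 1, 1, 1, 1, 1, 1, 1, 1, 1, 1, 1, 1, 1, 1, 1, 1, 1, 1, 1, 12
1, 1, 1, 1, 1, 1, 1, 1, 1, 1, 1, 1, 1, 1, 1, 1, 1, 1, 1, 1, 1, 1, 1, 1, 1, 1, 1, 1, 1, 1, 1, 1, 1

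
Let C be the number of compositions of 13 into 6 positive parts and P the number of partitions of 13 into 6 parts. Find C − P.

778

Ordered (compositions into 6 parts): C(12,5) = 792.
Unordered (partitions into 6 parts): 14.
Difference: 792 − 14 = 778.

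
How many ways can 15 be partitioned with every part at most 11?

169

Systematic enumeration (by largest part, then next-largest, …) yields 169.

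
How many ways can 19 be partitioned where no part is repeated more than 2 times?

Direct enumeration gives 163 partitions.

163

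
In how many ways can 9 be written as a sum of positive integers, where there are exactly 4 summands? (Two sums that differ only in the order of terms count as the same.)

6

They are:
6 + 1 + 1 + 1
5 + 2 + 1 + 1
4 + 3 + 1 + 1
4 + 2 + 2 + 1
3 + 3 + 2 + 1
3 + 2 + 2 + 2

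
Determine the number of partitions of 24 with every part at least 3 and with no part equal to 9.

Enumerating by decreasing first part gives 93 partitions in all.

93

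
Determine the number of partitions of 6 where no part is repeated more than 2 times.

7

Enumerating:
6
1 + 5
2 + 4
1 + 1 + 4
3 + 3
1 + 2 + 3
1 + 1 + 2 + 2
Counting gives 7.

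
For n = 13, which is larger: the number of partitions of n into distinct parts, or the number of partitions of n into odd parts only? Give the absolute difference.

Partitions of 13 into distinct parts: 18.
Partitions of 13 into odd parts only: 18.
|18 − 18| = 0.

0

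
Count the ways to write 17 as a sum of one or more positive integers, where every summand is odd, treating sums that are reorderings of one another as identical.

There are too many to list fully; the first 12 (by largest part) are:
17
15+1+1
13+3+1
13+1+1+1+1
11+5+1
11+3+3
11+3+1+1+1
11+1+1+1+1+1+1
9+7+1
9+5+3
9+5+1+1+1
9+3+3+1+1
…and 26 more, for 38 total.

38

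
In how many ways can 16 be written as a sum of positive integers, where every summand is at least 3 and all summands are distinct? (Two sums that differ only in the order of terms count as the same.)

Listing the qualifying partitions of 16:
16
13 + 3
12 + 4
11 + 5
10 + 6
9 + 7
9 + 4 + 3
8 + 5 + 3
7 + 6 + 3
7 + 5 + 4

10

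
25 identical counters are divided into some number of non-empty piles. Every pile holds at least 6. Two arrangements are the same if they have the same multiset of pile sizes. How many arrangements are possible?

They are:
25
6 + 19
7 + 18
8 + 17
9 + 16
10 + 15
11 + 14
12 + 13
6 + 6 + 13
6 + 7 + 12
6 + 8 + 11
7 + 7 + 11
6 + 9 + 10
7 + 8 + 10
7 + 9 + 9
8 + 8 + 9
6 + 6 + 6 + 7
Counting gives 17.

17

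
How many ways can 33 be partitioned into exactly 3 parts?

Enumerating by decreasing first part gives 91 partitions in all.

91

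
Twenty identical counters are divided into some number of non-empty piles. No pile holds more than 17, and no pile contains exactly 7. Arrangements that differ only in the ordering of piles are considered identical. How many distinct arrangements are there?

522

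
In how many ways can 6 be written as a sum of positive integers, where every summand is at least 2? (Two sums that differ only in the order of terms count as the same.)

4

Enumerating:
6
4 + 2
3 + 3
2 + 2 + 2
Counting gives 4.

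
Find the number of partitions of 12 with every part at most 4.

There are too many to list fully; the first 12 (by largest part) are:
4, 4, 4
4, 4, 3, 1
4, 4, 2, 2
4, 4, 2, 1, 1
4, 4, 1, 1, 1, 1
4, 3, 3, 2
4, 3, 3, 1, 1
4, 3, 2, 2, 1
4, 3, 2, 1, 1, 1
4, 3, 1, 1, 1, 1, 1
4, 2, 2, 2, 2
4, 2, 2, 2, 1, 1
…and 22 more, for 34 total.

34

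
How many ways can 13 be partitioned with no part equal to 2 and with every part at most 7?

A partial list (first 12 by largest part):
7 + 6
7 + 5 + 1
7 + 4 + 1 + 1
7 + 3 + 3
7 + 3 + 1 + 1 + 1
7 + 1 + 1 + 1 + 1 + 1 + 1
6 + 6 + 1
6 + 5 + 1 + 1
6 + 4 + 3
6 + 4 + 1 + 1 + 1
6 + 3 + 3 + 1
6 + 3 + 1 + 1 + 1 + 1
…and 21 more, for 33 total.

33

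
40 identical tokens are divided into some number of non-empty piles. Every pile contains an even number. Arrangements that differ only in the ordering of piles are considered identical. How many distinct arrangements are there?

627

Counting exhaustively, 627 partitions satisfy the conditions.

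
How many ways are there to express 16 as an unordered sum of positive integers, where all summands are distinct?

A partial list (first 12 by largest part):
16
15,1
14,2
13,3
13,2,1
12,4
12,3,1
11,5
11,4,1
11,3,2
10,6
10,5,1
…and 20 more, for 32 total.

32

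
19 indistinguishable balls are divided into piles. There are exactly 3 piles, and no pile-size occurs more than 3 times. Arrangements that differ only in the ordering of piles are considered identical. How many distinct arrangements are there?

A partial list (first 12 by largest part):
17,1,1
16,2,1
15,3,1
15,2,2
14,4,1
14,3,2
13,5,1
13,4,2
13,3,3
12,6,1
12,5,2
12,4,3
…and 18 more, for 30 total.

30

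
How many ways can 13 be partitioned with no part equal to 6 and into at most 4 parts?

There are too many to list fully; the first 12 (by largest part) are:
13
12, 1
11, 2
11, 1, 1
10, 3
10, 2, 1
10, 1, 1, 1
9, 4
9, 3, 1
9, 2, 2
9, 2, 1, 1
8, 5
…and 19 more, for 31 total.

31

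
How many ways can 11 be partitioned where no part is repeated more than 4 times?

44

There are too many to list fully; the first 12 (by largest part) are:
11
1, 10
2, 9
1, 1, 9
3, 8
1, 2, 8
1, 1, 1, 8
4, 7
1, 3, 7
2, 2, 7
1, 1, 2, 7
1, 1, 1, 1, 7
…and 32 more, for 44 total.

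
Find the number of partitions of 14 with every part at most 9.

There are 123 such partitions.

123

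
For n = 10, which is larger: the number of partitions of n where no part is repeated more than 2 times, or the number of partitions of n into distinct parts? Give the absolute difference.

Partitions of 10 where no part is repeated more than 2 times: 22.
Partitions of 10 into distinct parts: 10.
|22 − 10| = 12.

12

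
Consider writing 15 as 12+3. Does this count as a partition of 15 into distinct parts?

Yes

The parts sum to 15, and the condition 'all summands are distinct' holds.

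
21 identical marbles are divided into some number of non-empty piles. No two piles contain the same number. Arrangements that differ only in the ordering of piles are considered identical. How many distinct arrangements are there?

76

A full systematic count gives 76.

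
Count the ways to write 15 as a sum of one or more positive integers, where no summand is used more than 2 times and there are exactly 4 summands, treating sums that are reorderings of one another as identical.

Listing the qualifying partitions of 15:
11, 2, 1, 1
10, 3, 1, 1
10, 2, 2, 1
9, 4, 1, 1
9, 3, 2, 1
8, 5, 1, 1
8, 4, 2, 1
8, 3, 3, 1
8, 3, 2, 2
7, 6, 1, 1
7, 5, 2, 1
7, 4, 3, 1
7, 4, 2, 2
7, 3, 3, 2
6, 6, 2, 1
6, 5, 3, 1
6, 5, 2, 2
6, 4, 4, 1
6, 4, 3, 2
5, 5, 4, 1
5, 5, 3, 2
5, 4, 4, 2
5, 4, 3, 3
Counting gives 23.

23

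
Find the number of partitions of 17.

297

There are 297 such partitions.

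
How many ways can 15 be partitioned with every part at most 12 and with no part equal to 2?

Direct enumeration gives 72 partitions.

72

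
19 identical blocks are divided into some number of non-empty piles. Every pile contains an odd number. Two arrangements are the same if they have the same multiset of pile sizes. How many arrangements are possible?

54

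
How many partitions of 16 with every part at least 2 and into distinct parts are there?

17

Enumerating:
16
2, 14
3, 13
4, 12
5, 11
2, 3, 11
6, 10
2, 4, 10
7, 9
2, 5, 9
3, 4, 9
2, 6, 8
3, 5, 8
3, 6, 7
4, 5, 7
2, 3, 4, 7
2, 3, 5, 6
That's 17 in total.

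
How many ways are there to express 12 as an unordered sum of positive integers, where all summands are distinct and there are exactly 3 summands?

7

The partitions of 12 that satisfy the conditions:
1 + 2 + 9
1 + 3 + 8
1 + 4 + 7
2 + 3 + 7
1 + 5 + 6
2 + 4 + 6
3 + 4 + 5
Counting gives 7.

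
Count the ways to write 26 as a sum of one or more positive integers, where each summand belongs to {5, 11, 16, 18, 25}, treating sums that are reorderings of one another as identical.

The partitions of 26 that satisfy the conditions:
5, 5, 16
5, 5, 5, 11

2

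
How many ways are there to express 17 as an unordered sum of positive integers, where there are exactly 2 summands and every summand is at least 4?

5

Listing the qualifying partitions of 17:
13, 4
12, 5
11, 6
10, 7
9, 8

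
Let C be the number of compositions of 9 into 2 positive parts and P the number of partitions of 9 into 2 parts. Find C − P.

4

Compositions: C(8,1) = 8.
Partitions of 9 into exactly 2 parts: 4.
Difference: 8 − 4 = 4.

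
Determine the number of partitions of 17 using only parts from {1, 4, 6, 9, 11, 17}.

The partitions of 17 that satisfy the conditions:
17
11, 6
11, 4, 1, 1
11, 1, 1, 1, 1, 1, 1
9, 6, 1, 1
9, 4, 4
9, 4, 1, 1, 1, 1
9, 1, 1, 1, 1, 1, 1, 1, 1
6, 6, 4, 1
6, 6, 1, 1, 1, 1, 1
6, 4, 4, 1, 1, 1
6, 4, 1, 1, 1, 1, 1, 1, 1
6, 1, 1, 1, 1, 1, 1, 1, 1, 1, 1, 1
4, 4, 4, 4, 1
4, 4, 4, 1, 1, 1, 1, 1
4, 4, 1, 1, 1, 1, 1, 1, 1, 1, 1
4, 1, 1, 1, 1, 1, 1, 1, 1, 1, 1, 1, 1, 1
1, 1, 1, 1, 1, 1, 1, 1, 1, 1, 1, 1, 1, 1, 1, 1, 1
Counting gives 18.

18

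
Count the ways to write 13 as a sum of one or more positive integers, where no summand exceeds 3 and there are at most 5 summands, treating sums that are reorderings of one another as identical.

2

The partitions of 13 that satisfy the conditions:
3,3,3,3,1
3,3,3,2,2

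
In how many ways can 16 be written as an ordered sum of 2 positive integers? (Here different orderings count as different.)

15

A composition of 16 into 2 positive parts is chosen by placing 1 dividers among the 15 gaps between 16 units: C(15,1) = 15.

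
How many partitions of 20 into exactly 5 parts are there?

Systematic enumeration (by largest part, then next-largest, …) yields 84.

84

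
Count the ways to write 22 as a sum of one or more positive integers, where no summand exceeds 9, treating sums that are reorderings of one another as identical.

732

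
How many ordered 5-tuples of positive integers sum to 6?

By stars and bars with positive parts, the count is C(5,4) = 5.

5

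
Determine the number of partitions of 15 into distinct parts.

27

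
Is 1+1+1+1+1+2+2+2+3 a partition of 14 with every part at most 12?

The parts sum to 14, and the condition 'no summand exceeds 12' holds.

Yes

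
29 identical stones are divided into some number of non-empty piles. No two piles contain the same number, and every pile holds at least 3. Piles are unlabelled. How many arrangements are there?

78

There are 78 such partitions.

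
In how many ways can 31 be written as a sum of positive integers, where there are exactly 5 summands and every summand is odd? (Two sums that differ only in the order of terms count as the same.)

57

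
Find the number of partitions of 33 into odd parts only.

Direct enumeration gives 448 partitions.

448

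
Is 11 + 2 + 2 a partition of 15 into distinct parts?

No

The parts sum to 15, and the condition 'all summands are distinct' is violated.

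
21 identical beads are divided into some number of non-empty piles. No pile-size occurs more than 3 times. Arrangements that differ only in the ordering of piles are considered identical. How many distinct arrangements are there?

395

Enumerating by decreasing first part gives 395 partitions in all.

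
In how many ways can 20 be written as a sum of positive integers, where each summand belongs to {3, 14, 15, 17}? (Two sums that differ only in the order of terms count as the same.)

2

They are:
3,17
3,3,14
Counting gives 2.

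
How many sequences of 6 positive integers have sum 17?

4368

Place 5 bars in the 16 internal gaps of a row of 17 dots: C(16,5) = 4368.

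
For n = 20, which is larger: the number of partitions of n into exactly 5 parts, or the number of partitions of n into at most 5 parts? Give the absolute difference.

Partitions of 20 into exactly 5 parts: 84.
Partitions of 20 into at most 5 parts: 192.
|84 − 192| = 108.

108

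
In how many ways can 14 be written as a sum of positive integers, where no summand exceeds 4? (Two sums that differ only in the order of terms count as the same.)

There are too many to list fully; the first 12 (by largest part) are:
4+4+4+2
4+4+4+1+1
4+4+3+3
4+4+3+2+1
4+4+3+1+1+1
4+4+2+2+2
4+4+2+2+1+1
4+4+2+1+1+1+1
4+4+1+1+1+1+1+1
4+3+3+3+1
4+3+3+2+2
4+3+3+2+1+1
…and 35 more, for 47 total.

47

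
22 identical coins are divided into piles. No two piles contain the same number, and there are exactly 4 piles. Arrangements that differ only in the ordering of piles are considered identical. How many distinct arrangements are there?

34

A partial list (first 12 by largest part):
16+3+2+1
15+4+2+1
14+5+2+1
14+4+3+1
13+6+2+1
13+5+3+1
13+4+3+2
12+7+2+1
12+6+3+1
12+5+4+1
12+5+3+2
11+8+2+1
…and 22 more, for 34 total.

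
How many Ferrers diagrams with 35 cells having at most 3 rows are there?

A full systematic count gives 120.

120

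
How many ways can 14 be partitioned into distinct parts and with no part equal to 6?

17

Enumerating:
14
13,1
12,2
11,3
11,2,1
10,4
10,3,1
9,5
9,4,1
9,3,2
8,5,1
8,4,2
8,3,2,1
7,5,2
7,4,3
7,4,2,1
5,4,3,2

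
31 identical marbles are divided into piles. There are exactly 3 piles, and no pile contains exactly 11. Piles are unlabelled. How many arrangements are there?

A partial list (first 12 by largest part):
29 + 1 + 1
28 + 2 + 1
27 + 3 + 1
27 + 2 + 2
26 + 4 + 1
26 + 3 + 2
25 + 5 + 1
25 + 4 + 2
25 + 3 + 3
24 + 6 + 1
24 + 5 + 2
24 + 4 + 3
…and 58 more, for 70 total.

70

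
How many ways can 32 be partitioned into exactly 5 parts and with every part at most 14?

286

There are 286 such partitions.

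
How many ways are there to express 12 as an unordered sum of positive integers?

77

Enumerating by decreasing first part gives 77 partitions in all.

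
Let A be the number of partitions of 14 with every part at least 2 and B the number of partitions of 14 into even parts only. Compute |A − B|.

19

Partitions of 14 with every part at least 2: 34.
Partitions of 14 into even parts only: 15.
|34 − 15| = 19.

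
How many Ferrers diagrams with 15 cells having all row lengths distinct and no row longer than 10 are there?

20

They are:
10,5
10,4,1
10,3,2
9,6
9,5,1
9,4,2
9,3,2,1
8,7
8,6,1
8,5,2
8,4,3
8,4,2,1
7,6,2
7,5,3
7,5,2,1
7,4,3,1
6,5,4
6,5,3,1
6,4,3,2
5,4,3,2,1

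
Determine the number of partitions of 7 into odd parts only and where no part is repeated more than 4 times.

Listing the qualifying partitions of 7:
7
5 + 1 + 1
3 + 3 + 1
3 + 1 + 1 + 1 + 1
That's 4 in total.

4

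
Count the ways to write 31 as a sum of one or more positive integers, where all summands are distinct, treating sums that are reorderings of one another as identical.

340

There are 340 such partitions.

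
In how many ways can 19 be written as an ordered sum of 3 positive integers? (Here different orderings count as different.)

153

Equivalently, choose which 2 of the 18 gaps become plus signs: C(18,2) = 153.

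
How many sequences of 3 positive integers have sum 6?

10

Place 2 bars in the 5 internal gaps of a row of 6 dots: C(5,2) = 10.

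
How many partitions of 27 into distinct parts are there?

Direct enumeration gives 192 partitions.

192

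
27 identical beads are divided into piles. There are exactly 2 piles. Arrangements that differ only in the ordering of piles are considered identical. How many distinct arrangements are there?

Listing the qualifying partitions of 27:
26 + 1
25 + 2
24 + 3
23 + 4
22 + 5
21 + 6
20 + 7
19 + 8
18 + 9
17 + 10
16 + 11
15 + 12
14 + 13

13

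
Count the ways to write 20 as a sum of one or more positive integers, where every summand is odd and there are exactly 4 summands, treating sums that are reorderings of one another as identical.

The partitions of 20 that satisfy the conditions:
17, 1, 1, 1
15, 3, 1, 1
13, 5, 1, 1
13, 3, 3, 1
11, 7, 1, 1
11, 5, 3, 1
11, 3, 3, 3
9, 9, 1, 1
9, 7, 3, 1
9, 5, 5, 1
9, 5, 3, 3
7, 7, 5, 1
7, 7, 3, 3
7, 5, 5, 3
5, 5, 5, 5
That's 15 in total.

15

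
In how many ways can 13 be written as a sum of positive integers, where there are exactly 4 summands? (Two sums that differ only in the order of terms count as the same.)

The partitions of 13 that satisfy the conditions:
10+1+1+1
9+2+1+1
8+3+1+1
8+2+2+1
7+4+1+1
7+3+2+1
7+2+2+2
6+5+1+1
6+4+2+1
6+3+3+1
6+3+2+2
5+5+2+1
5+4+3+1
5+4+2+2
5+3+3+2
4+4+4+1
4+4+3+2
4+3+3+3
Counting gives 18.

18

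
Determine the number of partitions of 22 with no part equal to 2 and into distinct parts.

52

A partial list (first 12 by largest part):
22
21, 1
19, 3
18, 4
18, 3, 1
17, 5
17, 4, 1
16, 6
16, 5, 1
15, 7
15, 6, 1
15, 4, 3
…and 40 more, for 52 total.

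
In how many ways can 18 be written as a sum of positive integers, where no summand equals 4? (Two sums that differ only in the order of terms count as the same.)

Counting exhaustively, 250 partitions satisfy the conditions.

250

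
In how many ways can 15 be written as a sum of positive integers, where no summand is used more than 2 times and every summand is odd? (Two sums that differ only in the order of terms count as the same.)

9

Enumerating:
15
1,1,13
1,3,11
1,5,9
3,3,9
1,7,7
3,5,7
1,1,3,3,7
1,1,3,5,5
That's 9 in total.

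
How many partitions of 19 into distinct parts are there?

A partial list (first 12 by largest part):
19
18+1
17+2
16+3
16+2+1
15+4
15+3+1
14+5
14+4+1
14+3+2
13+6
13+5+1
…and 42 more, for 54 total.

54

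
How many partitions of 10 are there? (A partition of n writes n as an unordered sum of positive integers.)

42

A partial list (first 12 by largest part):
10
9 + 1
8 + 2
8 + 1 + 1
7 + 3
7 + 2 + 1
7 + 1 + 1 + 1
6 + 4
6 + 3 + 1
6 + 2 + 2
6 + 2 + 1 + 1
6 + 1 + 1 + 1 + 1
…and 30 more, for 42 total.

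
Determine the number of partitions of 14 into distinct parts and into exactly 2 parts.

Enumerating:
13+1
12+2
11+3
10+4
9+5
8+6
Counting gives 6.

6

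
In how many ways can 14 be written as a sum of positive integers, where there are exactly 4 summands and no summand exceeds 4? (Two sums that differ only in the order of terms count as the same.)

2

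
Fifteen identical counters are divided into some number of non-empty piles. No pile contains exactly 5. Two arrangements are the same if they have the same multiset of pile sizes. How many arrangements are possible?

There are 134 such partitions.

134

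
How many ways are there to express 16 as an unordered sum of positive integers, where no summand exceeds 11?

A full systematic count gives 219.

219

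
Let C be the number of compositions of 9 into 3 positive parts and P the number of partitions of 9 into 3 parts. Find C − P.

21

Ordered (compositions into 3 parts): C(8,2) = 28.
Partitions of 9 into exactly 3 parts: 7.
Difference: 28 − 7 = 21.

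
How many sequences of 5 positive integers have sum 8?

By stars and bars with positive parts, the count is C(7,4) = 35.

35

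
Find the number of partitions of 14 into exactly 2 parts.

7

The partitions of 14 that satisfy the conditions:
13+1
12+2
11+3
10+4
9+5
8+6
7+7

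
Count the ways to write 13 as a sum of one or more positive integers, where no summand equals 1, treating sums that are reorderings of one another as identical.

24

Enumerating:
13
11, 2
10, 3
9, 4
9, 2, 2
8, 5
8, 3, 2
7, 6
7, 4, 2
7, 3, 3
7, 2, 2, 2
6, 5, 2
6, 4, 3
6, 3, 2, 2
5, 5, 3
5, 4, 4
5, 4, 2, 2
5, 3, 3, 2
5, 2, 2, 2, 2
4, 4, 3, 2
4, 3, 3, 3
4, 3, 2, 2, 2
3, 3, 3, 2, 2
3, 2, 2, 2, 2, 2
Counting gives 24.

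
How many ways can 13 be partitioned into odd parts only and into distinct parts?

3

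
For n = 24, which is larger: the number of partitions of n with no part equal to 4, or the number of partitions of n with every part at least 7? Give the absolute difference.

938

Partitions of 24 with no part equal to 4: 948.
Partitions of 24 with every part at least 7: 10.
|948 − 10| = 938.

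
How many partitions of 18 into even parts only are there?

30

There are too many to list fully; the first 12 (by largest part) are:
18
16, 2
14, 4
14, 2, 2
12, 6
12, 4, 2
12, 2, 2, 2
10, 8
10, 6, 2
10, 4, 4
10, 4, 2, 2
10, 2, 2, 2, 2
…and 18 more, for 30 total.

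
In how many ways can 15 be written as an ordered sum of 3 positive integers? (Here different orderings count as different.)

91

Place 2 bars in the 14 internal gaps of a row of 15 dots: C(14,2) = 91.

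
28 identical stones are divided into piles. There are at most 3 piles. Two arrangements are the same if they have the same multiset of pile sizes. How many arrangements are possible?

80

There are 80 such partitions.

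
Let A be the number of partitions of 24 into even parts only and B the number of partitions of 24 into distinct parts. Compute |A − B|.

Partitions of 24 into even parts only: 77.
Partitions of 24 into distinct parts: 122.
|77 − 122| = 45.

45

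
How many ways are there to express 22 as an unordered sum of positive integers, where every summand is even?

56

A partial list (first 12 by largest part):
22
2 + 20
4 + 18
2 + 2 + 18
6 + 16
2 + 4 + 16
2 + 2 + 2 + 16
8 + 14
2 + 6 + 14
4 + 4 + 14
2 + 2 + 4 + 14
2 + 2 + 2 + 2 + 14
…and 44 more, for 56 total.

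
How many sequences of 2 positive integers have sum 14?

13

Place 1 bars in the 13 internal gaps of a row of 14 dots: C(13,1) = 13.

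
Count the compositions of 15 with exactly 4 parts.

By stars and bars with positive parts, the count is C(14,3) = 364.

364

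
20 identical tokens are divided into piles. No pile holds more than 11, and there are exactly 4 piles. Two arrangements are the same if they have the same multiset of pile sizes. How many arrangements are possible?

There are too many to list fully; the first 12 (by largest part) are:
1 + 1 + 7 + 11
1 + 2 + 6 + 11
1 + 3 + 5 + 11
2 + 2 + 5 + 11
1 + 4 + 4 + 11
2 + 3 + 4 + 11
3 + 3 + 3 + 11
1 + 1 + 8 + 10
1 + 2 + 7 + 10
1 + 3 + 6 + 10
2 + 2 + 6 + 10
1 + 4 + 5 + 10
…and 36 more, for 48 total.

48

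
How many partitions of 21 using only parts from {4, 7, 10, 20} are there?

The partitions of 21 that satisfy the conditions:
10, 7, 4
7, 7, 7
Counting gives 2.

2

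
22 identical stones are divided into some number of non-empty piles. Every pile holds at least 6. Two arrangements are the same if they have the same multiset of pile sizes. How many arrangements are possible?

They are:
22
6 + 16
7 + 15
8 + 14
9 + 13
10 + 12
11 + 11
6 + 6 + 10
6 + 7 + 9
6 + 8 + 8
7 + 7 + 8
That's 11 in total.

11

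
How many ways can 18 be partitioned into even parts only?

30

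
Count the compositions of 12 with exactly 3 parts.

Equivalently, choose which 2 of the 11 gaps become plus signs: C(11,2) = 55.

55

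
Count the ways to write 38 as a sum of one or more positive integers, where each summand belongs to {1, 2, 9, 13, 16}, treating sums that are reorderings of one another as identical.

Direct enumeration gives 121 partitions.

121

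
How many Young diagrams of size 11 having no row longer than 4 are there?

27

There are too many to list fully; the first 12 (by largest part) are:
4, 4, 3
4, 4, 2, 1
4, 4, 1, 1, 1
4, 3, 3, 1
4, 3, 2, 2
4, 3, 2, 1, 1
4, 3, 1, 1, 1, 1
4, 2, 2, 2, 1
4, 2, 2, 1, 1, 1
4, 2, 1, 1, 1, 1, 1
4, 1, 1, 1, 1, 1, 1, 1
3, 3, 3, 2
…and 15 more, for 27 total.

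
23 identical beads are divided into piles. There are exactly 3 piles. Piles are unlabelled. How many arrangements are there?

44

A partial list (first 12 by largest part):
21, 1, 1
20, 2, 1
19, 3, 1
19, 2, 2
18, 4, 1
18, 3, 2
17, 5, 1
17, 4, 2
17, 3, 3
16, 6, 1
16, 5, 2
16, 4, 3
…and 32 more, for 44 total.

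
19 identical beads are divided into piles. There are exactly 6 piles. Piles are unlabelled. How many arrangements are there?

There are 71 such partitions.

71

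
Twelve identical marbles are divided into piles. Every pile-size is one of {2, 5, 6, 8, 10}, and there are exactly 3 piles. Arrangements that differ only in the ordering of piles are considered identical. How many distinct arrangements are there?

2

The partitions of 12 that satisfy the conditions:
8 + 2 + 2
5 + 5 + 2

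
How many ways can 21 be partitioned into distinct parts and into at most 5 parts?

75

There are 75 such partitions.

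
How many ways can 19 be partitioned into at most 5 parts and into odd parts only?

24

The partitions of 19 that satisfy the conditions:
19
17, 1, 1
15, 3, 1
15, 1, 1, 1, 1
13, 5, 1
13, 3, 3
13, 3, 1, 1, 1
11, 7, 1
11, 5, 3
11, 5, 1, 1, 1
11, 3, 3, 1, 1
9, 9, 1
9, 7, 3
9, 7, 1, 1, 1
9, 5, 5
9, 5, 3, 1, 1
9, 3, 3, 3, 1
7, 7, 5
7, 7, 3, 1, 1
7, 5, 5, 1, 1
7, 5, 3, 3, 1
7, 3, 3, 3, 3
5, 5, 5, 3, 1
5, 5, 3, 3, 3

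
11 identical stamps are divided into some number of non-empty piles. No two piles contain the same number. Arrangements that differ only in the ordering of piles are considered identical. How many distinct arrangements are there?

12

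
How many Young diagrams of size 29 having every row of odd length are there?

256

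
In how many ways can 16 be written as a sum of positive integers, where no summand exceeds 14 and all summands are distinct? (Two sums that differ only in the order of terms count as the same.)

There are too many to list fully; the first 12 (by largest part) are:
14 + 2
13 + 3
13 + 2 + 1
12 + 4
12 + 3 + 1
11 + 5
11 + 4 + 1
11 + 3 + 2
10 + 6
10 + 5 + 1
10 + 4 + 2
10 + 3 + 2 + 1
…and 18 more, for 30 total.

30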